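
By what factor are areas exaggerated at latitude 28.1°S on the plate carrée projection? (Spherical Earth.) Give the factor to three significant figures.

1.13

In the plate carrée (x = Rλ, y = Rφ), meridians are true-scale (h = 1) and parallels are stretched by k = sec φ.
Areal scale = h·k = 1 × sec φ; at 28.1°, h = 1.000, k = 1.134, so h·k = 1.134.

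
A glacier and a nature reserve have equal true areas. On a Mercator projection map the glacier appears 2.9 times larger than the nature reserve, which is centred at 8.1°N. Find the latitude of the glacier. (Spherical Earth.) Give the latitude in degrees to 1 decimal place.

On Mercator, (apparent₁)/(apparent₂) = sec²φ₁ / sec²φ₂ when true areas are equal.
cos²φ₂ / cos²φ₁ = 2.9  ⇒  cos φ₁ = cos 8.1° / √2.9 = 0.9900/1.703 = 0.5814.
φ₁ = arccos(0.5814) ≈ 54.5°.

54.5°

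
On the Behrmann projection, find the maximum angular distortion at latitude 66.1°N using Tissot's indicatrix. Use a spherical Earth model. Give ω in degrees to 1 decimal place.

79.7°

Behrmann is a cylindrical equal-area projection with standard parallels at ±30°. For cylindrical equal-area with standard parallel φ₀, h = cos φ / cos φ₀ and k = cos φ₀ / cos φ, so h·k = 1.
At 66.1°: h = 0.4678, k = 2.138; principal scales a = 2.138, b = 0.4678.
sin(ω/2) = (a − b)/(a + b) = 1.670/2.605 = 0.6409, so ω = 2 arcsin(0.6409) ≈ 79.7°.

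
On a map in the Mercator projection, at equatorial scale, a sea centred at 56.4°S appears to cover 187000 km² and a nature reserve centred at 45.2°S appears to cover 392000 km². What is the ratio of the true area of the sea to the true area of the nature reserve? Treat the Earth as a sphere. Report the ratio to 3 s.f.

Since Mercator area scale is 1/cos²φ, the true area equals the apparent area multiplied by cos²φ.
True area of sea: 187000 × cos²(56.4°) = 187000 × 0.3062 = 57270 km².
True area of nature reserve: 392000 × cos²(45.2°) = 392000 × 0.4965 = 194600 km².
Ratio = 57270 / 194600 ≈ 0.294.

0.294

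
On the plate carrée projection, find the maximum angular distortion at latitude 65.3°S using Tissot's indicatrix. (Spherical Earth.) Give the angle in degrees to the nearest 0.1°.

In the plate carrée (x = Rλ, y = Rφ), meridians are true-scale (h = 1) and parallels are stretched by k = sec φ.
At 65.3°: h = 1.000, k = 2.393; principal scales a = 2.393, b = 1.000.
sin(ω/2) = (a − b)/(a + b) = 1.393/3.393 = 0.4106, so ω = 2 arcsin(0.4106) ≈ 48.5°.

48.5°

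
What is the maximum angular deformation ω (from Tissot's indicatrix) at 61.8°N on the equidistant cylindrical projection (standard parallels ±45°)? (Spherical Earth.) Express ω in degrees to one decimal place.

The equidistant cylindrical projection with φ₀ = 45° has h = 1 (meridians true) and k = cos φ₀ / cos φ along parallels.
At 61.8°: h = 1.000, k = 1.496; principal scales a = 1.496, b = 1.000.
sin(ω/2) = (a − b)/(a + b) = 0.4964/2.496 = 0.1988, so ω = 2 arcsin(0.1988) ≈ 22.9°.

22.9°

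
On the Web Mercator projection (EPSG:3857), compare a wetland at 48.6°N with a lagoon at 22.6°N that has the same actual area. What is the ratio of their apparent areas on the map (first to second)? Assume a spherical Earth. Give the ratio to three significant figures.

1.95

Mercator areal scale is sec²φ.
At 48.6°: sec²(48.6°) = 1/0.6613² = 2.287.
At 22.6°: sec²(22.6°) = 1/0.9232² = 1.173.
Ratio = 2.287/1.173 = cos²(22.6°)/cos²(48.6°) ≈ 1.95.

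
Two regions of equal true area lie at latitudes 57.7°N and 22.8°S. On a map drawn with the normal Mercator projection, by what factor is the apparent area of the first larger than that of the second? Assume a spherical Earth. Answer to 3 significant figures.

Mercator areal scale is sec²φ.
At 57.7°: sec²(57.7°) = 1/0.5344² = 3.502.
At 22.8°: sec²(22.8°) = 1/0.9219² = 1.177.
Ratio = 3.502/1.177 = cos²(22.8°)/cos²(57.7°) ≈ 2.98.

2.98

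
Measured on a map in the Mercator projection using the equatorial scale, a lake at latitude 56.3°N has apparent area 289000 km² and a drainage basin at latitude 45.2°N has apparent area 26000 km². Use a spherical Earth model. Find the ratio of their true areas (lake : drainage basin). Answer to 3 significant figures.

Mercator's areal exaggeration is sec²φ; hence true area = (apparent area) · cos²φ.
True area of lake: 289000 × cos²(56.3°) = 289000 × 0.3079 = 88970 km².
True area of drainage basin: 26000 × cos²(45.2°) = 26000 × 0.4965 = 12910 km².
Ratio = 88970 / 12910 ≈ 6.89.

6.89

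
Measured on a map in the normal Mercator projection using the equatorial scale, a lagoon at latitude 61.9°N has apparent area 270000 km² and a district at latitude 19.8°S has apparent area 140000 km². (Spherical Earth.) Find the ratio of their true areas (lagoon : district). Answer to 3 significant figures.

On Mercator the areal scale is sec²φ, so true area = apparent × cos²φ.
True area of lagoon: 270000 × cos²(61.9°) = 270000 × 0.2219 = 59900 km².
True area of district: 140000 × cos²(19.8°) = 140000 × 0.8853 = 123900 km².
Ratio = 59900 / 123900 ≈ 0.483.

0.483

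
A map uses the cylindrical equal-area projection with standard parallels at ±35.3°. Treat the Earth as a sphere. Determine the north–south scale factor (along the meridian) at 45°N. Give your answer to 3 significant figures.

For cylindrical equal-area with standard parallel φ₀, h = cos φ / cos φ₀ and k = cos φ₀ / cos φ, so h·k = 1.
h = cos 45° / cos 35.3° = 0.7071/0.8161 = 0.8664.

0.866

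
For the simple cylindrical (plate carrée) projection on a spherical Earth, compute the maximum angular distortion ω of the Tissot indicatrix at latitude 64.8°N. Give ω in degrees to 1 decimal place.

In the plate carrée (x = Rλ, y = Rφ), meridians are true-scale (h = 1) and parallels are stretched by k = sec φ.
At 64.8°: h = 1.000, k = 2.349; principal scales a = 2.349, b = 1.000.
sin(ω/2) = (a − b)/(a + b) = 1.349/3.349 = 0.4027, so ω = 2 arcsin(0.4027) ≈ 47.5°.

47.5°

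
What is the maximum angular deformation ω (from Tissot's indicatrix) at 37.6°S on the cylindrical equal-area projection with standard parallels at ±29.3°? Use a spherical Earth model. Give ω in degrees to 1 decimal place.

11.0°

Cylindrical equal-area (φ₀ = 29.3°): h = cos φ / cos 29.3° along meridians, k = cos 29.3° / cos φ along parallels; h·k = 1.
At 37.6°: h = 0.9085, k = 1.101; principal scales a = 1.101, b = 0.9085.
sin(ω/2) = (a − b)/(a + b) = 0.1922/2.009 = 0.09565, so ω = 2 arcsin(0.09565) ≈ 11.0°.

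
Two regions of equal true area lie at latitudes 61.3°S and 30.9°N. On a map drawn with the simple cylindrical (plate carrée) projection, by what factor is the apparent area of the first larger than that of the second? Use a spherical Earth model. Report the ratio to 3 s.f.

1.79

Plate carrée maps x = Rλ, y = Rφ. The meridian scale is h = 1 and the parallel scale is k = 1/cos φ = sec φ.
Areal scale at 61.3°: h·k = 1.000 × 2.082 = 2.082.
Areal scale at 30.9°: h·k = 1.000 × 1.165 = 1.165.
Ratio = 2.082/1.165 ≈ 1.79.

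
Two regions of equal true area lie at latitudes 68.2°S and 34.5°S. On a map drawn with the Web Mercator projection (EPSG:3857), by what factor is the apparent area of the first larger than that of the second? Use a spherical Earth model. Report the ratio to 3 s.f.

On Mercator, area is exaggerated by sec²φ = 1/cos²φ.
At 68.2°: sec²(68.2°) = 1/0.3714² = 7.251.
At 34.5°: sec²(34.5°) = 1/0.8241² = 1.472.
Ratio = 7.251/1.472 = cos²(34.5°)/cos²(68.2°) ≈ 4.92.

4.92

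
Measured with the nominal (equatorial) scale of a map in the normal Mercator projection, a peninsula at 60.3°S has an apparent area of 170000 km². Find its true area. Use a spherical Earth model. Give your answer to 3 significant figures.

The Mercator projection is conformal; its linear scale factor is the same in every direction and equals sec φ = 1/cos φ.
Areal scale = k² = sec²φ = 1/cos²(60.3°) = 1/0.4955² = 4.074.
True area = apparent / (areal scale) = 170000 / 4.074 ≈ 41700 km².

41700 km²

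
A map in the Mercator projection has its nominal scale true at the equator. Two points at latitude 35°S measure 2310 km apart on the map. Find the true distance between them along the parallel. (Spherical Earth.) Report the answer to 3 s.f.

1890 km

Mercator is conformal, so the point scale is isotropic: h = k = sec φ = 1/cos φ.
Along the parallel at 35°, map distances are exaggerated by k = sec 35° = 1.221.
True distance = 2310 / 1.221 = 2310 × cos 35° ≈ 1890 km.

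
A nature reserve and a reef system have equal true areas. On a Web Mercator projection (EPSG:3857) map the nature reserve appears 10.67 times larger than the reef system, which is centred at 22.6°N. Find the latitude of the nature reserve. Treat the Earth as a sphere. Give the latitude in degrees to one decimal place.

73.6°

On Mercator, (apparent₁)/(apparent₂) = sec²φ₁ / sec²φ₂ when true areas are equal.
cos²φ₂ / cos²φ₁ = 10.67  ⇒  cos φ₁ = cos 22.6° / √10.67 = 0.9232/3.266 = 0.2826.
φ₁ = arccos(0.2826) ≈ 73.6°.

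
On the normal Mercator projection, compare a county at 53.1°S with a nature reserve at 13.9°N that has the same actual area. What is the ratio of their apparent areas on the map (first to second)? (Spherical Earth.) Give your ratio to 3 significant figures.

2.61

On Mercator, area is exaggerated by sec²φ = 1/cos²φ.
At 53.1°: sec²(53.1°) = 1/0.6004² = 2.774.
At 13.9°: sec²(13.9°) = 1/0.9707² = 1.061.
Ratio = 2.774/1.061 = cos²(13.9°)/cos²(53.1°) ≈ 2.61.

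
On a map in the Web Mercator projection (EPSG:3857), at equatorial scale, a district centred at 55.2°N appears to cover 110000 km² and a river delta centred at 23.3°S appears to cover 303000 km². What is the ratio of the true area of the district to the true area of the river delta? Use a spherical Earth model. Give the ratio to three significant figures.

On Mercator the areal scale is sec²φ, so true area = apparent × cos²φ.
True area of district: 110000 × cos²(55.2°) = 110000 × 0.3257 = 35830 km².
True area of river delta: 303000 × cos²(23.3°) = 303000 × 0.8435 = 255600 km².
Ratio = 35830 / 255600 ≈ 0.140.

0.140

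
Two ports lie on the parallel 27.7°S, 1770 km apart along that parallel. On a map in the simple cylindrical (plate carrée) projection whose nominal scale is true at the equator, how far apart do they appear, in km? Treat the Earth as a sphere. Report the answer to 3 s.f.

For the equirectangular projection with φ₀ = 0 (plate carrée), h = 1 along meridians and k = sec φ along parallels.
Along the parallel, k = sec 27.7° = 1/0.8854 = 1.129.
Map distance = 1770 × 1.129 ≈ 2000 km.

2000 km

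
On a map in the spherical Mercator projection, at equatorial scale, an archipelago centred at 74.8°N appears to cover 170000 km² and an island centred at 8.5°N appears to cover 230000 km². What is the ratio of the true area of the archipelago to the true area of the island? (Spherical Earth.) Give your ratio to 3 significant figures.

On Mercator the areal scale is sec²φ, so true area = apparent × cos²φ.
True area of archipelago: 170000 × cos²(74.8°) = 170000 × 0.06874 = 11690 km².
True area of island: 230000 × cos²(8.5°) = 230000 × 0.9782 = 225000 km².
Ratio = 11690 / 225000 ≈ 0.0519.

0.0519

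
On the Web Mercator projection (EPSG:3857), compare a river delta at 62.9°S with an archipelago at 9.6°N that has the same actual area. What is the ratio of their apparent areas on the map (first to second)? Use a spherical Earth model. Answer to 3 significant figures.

4.68

Mercator areal scale is sec²φ.
At 62.9°: sec²(62.9°) = 1/0.4555² = 4.819.
At 9.6°: sec²(9.6°) = 1/0.9860² = 1.029.
Ratio = 4.819/1.029 = cos²(9.6°)/cos²(62.9°) ≈ 4.68.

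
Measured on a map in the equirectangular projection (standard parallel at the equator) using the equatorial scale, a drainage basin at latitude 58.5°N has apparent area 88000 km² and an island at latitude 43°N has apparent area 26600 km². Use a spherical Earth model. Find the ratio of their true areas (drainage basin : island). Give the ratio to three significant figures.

2.36

Plate carrée has h = 1 and k = sec φ, giving areal scale sec φ; true area = (apparent area) · cos φ.
True area of drainage basin: 88000 × cos(58.5°) = 88000 × 0.5225 = 45980 km².
True area of island: 26600 × cos(43°) = 26600 × 0.7314 = 19450 km².
Ratio = 45980 / 19450 ≈ 2.36.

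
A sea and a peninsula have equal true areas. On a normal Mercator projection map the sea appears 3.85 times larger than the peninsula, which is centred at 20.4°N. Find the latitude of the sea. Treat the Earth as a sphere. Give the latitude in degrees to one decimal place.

For equal true areas on Mercator, apparent areas scale as sec²φ, so the ratio is cos²φ₂ / cos²φ₁.
cos²φ₂ / cos²φ₁ = 3.85  ⇒  cos φ₁ = cos 20.4° / √3.85 = 0.9373/1.962 = 0.4777.
φ₁ = arccos(0.4777) ≈ 61.5°.

61.5°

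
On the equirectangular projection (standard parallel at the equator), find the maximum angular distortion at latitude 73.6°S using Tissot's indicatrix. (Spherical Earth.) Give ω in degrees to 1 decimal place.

68.1°

In the plate carrée (x = Rλ, y = Rφ), meridians are true-scale (h = 1) and parallels are stretched by k = sec φ.
At 73.6°: h = 1.000, k = 3.542; principal scales a = 3.542, b = 1.000.
sin(ω/2) = (a − b)/(a + b) = 2.542/4.542 = 0.5596, so ω = 2 arcsin(0.5596) ≈ 68.1°.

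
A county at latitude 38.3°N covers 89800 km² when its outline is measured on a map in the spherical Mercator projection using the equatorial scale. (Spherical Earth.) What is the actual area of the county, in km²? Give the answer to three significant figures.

55300 km²

For Mercator, h = k = sec φ (a conformal cylindrical projection has a single point scale, 1/cos φ).
Areal scale = k² = sec²φ = 1/cos²(38.3°) = 1/0.7848² = 1.624.
True area = apparent / (areal scale) = 89800 / 1.624 ≈ 55300 km².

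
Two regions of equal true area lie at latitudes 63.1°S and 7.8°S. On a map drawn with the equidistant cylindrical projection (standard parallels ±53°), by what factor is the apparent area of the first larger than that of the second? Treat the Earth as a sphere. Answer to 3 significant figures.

In the equirectangular projection with standard parallel φ₀ = 53° (x = Rλ cos φ₀, y = Rφ), meridians are true-scale (h = 1) and the parallel scale is k = cos φ₀ / cos φ.
Areal scale at 63.1°: h·k = 1.000 × 1.330 = 1.330.
Areal scale at 7.8°: h·k = 1.000 × 0.6074 = 0.6074.
Ratio = 1.330/0.6074 ≈ 2.19.

2.19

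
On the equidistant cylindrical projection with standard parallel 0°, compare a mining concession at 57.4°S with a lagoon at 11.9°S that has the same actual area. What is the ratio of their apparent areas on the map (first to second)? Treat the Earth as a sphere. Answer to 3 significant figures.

1.82

Plate carrée maps x = Rλ, y = Rφ. The meridian scale is h = 1 and the parallel scale is k = 1/cos φ = sec φ.
Areal scale at 57.4°: h·k = 1.000 × 1.856 = 1.856.
Areal scale at 11.9°: h·k = 1.000 × 1.022 = 1.022.
Ratio = 1.856/1.022 ≈ 1.82.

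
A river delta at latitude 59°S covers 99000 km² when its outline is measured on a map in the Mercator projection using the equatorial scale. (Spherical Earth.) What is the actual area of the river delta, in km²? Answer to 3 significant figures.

For Mercator, h = k = sec φ (a conformal cylindrical projection has a single point scale, 1/cos φ).
Areal scale = k² = sec²φ = 1/cos²(59°) = 1/0.5150² = 3.770.
True area = apparent / (areal scale) = 99000 / 3.770 ≈ 26300 km².

26300 km²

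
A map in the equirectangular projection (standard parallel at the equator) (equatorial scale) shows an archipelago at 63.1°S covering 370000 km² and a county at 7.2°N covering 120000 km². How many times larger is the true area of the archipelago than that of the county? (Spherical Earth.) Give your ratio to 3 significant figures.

On the plate carrée, areal scale = h·k = 1 × sec φ, so true area = apparent × cos φ.
True area of archipelago: 370000 × cos(63.1°) = 370000 × 0.4524 = 167400 km².
True area of county: 120000 × cos(7.2°) = 120000 × 0.9921 = 119100 km².
Ratio = 167400 / 119100 ≈ 1.41.

1.41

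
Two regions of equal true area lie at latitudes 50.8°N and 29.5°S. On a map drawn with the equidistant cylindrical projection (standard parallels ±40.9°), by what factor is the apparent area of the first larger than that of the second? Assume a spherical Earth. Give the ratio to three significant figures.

1.38

In the equirectangular projection with standard parallel φ₀ = 40.9° (x = Rλ cos φ₀, y = Rφ), meridians are true-scale (h = 1) and the parallel scale is k = cos φ₀ / cos φ.
Areal scale at 50.8°: h·k = 1.000 × 1.196 = 1.196.
Areal scale at 29.5°: h·k = 1.000 × 0.8684 = 0.8684.
Ratio = 1.196/0.8684 ≈ 1.38.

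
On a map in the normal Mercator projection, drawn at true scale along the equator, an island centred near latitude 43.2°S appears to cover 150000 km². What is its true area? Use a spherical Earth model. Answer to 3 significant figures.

The Mercator projection is conformal; its linear scale factor is the same in every direction and equals sec φ = 1/cos φ.
Areal scale = k² = sec²φ = 1/cos²(43.2°) = 1/0.7290² = 1.882.
True area = apparent / (areal scale) = 150000 / 1.882 ≈ 79700 km².

79700 km²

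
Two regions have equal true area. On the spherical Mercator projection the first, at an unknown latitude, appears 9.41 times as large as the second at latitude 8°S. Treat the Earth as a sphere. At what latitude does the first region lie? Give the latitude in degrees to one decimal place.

Mercator areal scale is sec²φ, so apparent-area ratio = sec²φ₁ / sec²φ₂ = cos²φ₂ / cos²φ₁.
cos²φ₂ / cos²φ₁ = 9.41  ⇒  cos φ₁ = cos 8° / √9.41 = 0.9903/3.068 = 0.3228.
φ₁ = arccos(0.3228) ≈ 71.2°.

71.2°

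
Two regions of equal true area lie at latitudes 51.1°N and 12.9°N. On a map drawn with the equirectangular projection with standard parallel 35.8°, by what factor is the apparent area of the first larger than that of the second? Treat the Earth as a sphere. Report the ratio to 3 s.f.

The equidistant cylindrical projection with φ₀ = 35.8° has h = 1 (meridians true) and k = cos φ₀ / cos φ along parallels.
Areal scale at 51.1°: h·k = 1.000 × 1.292 = 1.292.
Areal scale at 12.9°: h·k = 1.000 × 0.8321 = 0.8321.
Ratio = 1.292/0.8321 ≈ 1.55.

1.55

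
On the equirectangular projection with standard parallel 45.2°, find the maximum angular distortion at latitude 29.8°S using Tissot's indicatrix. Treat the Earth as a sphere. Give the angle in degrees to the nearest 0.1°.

In the equirectangular projection with standard parallel φ₀ = 45.2° (x = Rλ cos φ₀, y = Rφ), meridians are true-scale (h = 1) and the parallel scale is k = cos φ₀ / cos φ.
At 29.8°: h = 1.000, k = 0.8120; principal scales a = 1.000, b = 0.8120.
sin(ω/2) = (a − b)/(a + b) = 0.1880/1.812 = 0.1037, so ω = 2 arcsin(0.1037) ≈ 11.9°.

11.9°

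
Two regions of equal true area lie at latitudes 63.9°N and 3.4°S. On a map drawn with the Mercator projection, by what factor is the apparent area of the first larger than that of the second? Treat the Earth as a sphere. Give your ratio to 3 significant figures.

5.15

Mercator is conformal with k = sec φ, so areal scale = k² = sec²φ.
At 63.9°: sec²(63.9°) = 1/0.4399² = 5.167.
At 3.4°: sec²(3.4°) = 1/0.9982² = 1.004.
Ratio = 5.167/1.004 = cos²(3.4°)/cos²(63.9°) ≈ 5.15.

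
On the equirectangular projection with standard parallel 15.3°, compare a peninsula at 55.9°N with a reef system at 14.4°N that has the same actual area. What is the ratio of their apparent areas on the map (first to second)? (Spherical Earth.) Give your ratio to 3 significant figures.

1.73

In the equirectangular projection with standard parallel φ₀ = 15.3° (x = Rλ cos φ₀, y = Rφ), meridians are true-scale (h = 1) and the parallel scale is k = cos φ₀ / cos φ.
Areal scale at 55.9°: h·k = 1.000 × 1.720 = 1.720.
Areal scale at 14.4°: h·k = 1.000 × 0.9958 = 0.9958.
Ratio = 1.720/0.9958 ≈ 1.73.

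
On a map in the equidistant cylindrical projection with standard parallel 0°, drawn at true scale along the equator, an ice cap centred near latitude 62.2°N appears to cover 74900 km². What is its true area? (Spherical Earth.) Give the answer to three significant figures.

34900 km²

For the equirectangular projection with φ₀ = 0 (plate carrée), h = 1 along meridians and k = sec φ along parallels.
Areal scale = h·k = 1 × sec φ; at 62.2°, h = 1.000, k = 2.144, so h·k = 2.144.
True area = apparent / (areal scale) = 74900 / 2.144 ≈ 34900 km².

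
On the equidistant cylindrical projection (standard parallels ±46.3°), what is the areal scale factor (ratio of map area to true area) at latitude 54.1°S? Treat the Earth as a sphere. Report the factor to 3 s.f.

With standard parallel φ₀ = 46.3°, the equirectangular projection gives x = Rλ cos φ₀, y = Rφ, so h = 1 and k = cos 46.3° / cos φ.
Areal scale = h·k = 1 × cos φ₀ / cos φ; at 54.1°, h = 1.000, k = 1.178, so h·k = 1.178.

1.18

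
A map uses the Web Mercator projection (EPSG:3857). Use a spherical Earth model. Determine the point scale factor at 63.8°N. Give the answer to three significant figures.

Mercator is conformal, so the point scale is isotropic: h = k = sec φ = 1/cos φ.
k = 1/cos 63.8° = 1/0.4415 = 2.265.

2.26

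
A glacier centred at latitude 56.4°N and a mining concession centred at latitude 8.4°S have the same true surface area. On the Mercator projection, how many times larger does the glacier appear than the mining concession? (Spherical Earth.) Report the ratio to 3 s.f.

Mercator is conformal with k = sec φ, so areal scale = k² = sec²φ.
At 56.4°: sec²(56.4°) = 1/0.5534² = 3.265.
At 8.4°: sec²(8.4°) = 1/0.9893² = 1.022.
Ratio = 3.265/1.022 = cos²(8.4°)/cos²(56.4°) ≈ 3.20.

3.20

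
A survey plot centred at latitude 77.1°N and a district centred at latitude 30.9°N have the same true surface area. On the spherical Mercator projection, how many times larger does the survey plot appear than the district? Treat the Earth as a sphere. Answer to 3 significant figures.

Mercator is conformal with k = sec φ, so areal scale = k² = sec²φ.
At 77.1°: sec²(77.1°) = 1/0.2233² = 20.06.
At 30.9°: sec²(30.9°) = 1/0.8581² = 1.358.
Ratio = 20.06/1.358 = cos²(30.9°)/cos²(77.1°) ≈ 14.8.

14.8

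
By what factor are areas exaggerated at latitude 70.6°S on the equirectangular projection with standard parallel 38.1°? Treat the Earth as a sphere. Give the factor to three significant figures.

2.37

In the equirectangular projection with standard parallel φ₀ = 38.1° (x = Rλ cos φ₀, y = Rφ), meridians are true-scale (h = 1) and the parallel scale is k = cos φ₀ / cos φ.
Areal scale = h·k = 1 × cos φ₀ / cos φ; at 70.6°, h = 1.000, k = 2.369, so h·k = 2.369.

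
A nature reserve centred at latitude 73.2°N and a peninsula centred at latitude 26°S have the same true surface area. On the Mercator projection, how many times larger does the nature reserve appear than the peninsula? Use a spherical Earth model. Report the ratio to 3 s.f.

Mercator is conformal with k = sec φ, so areal scale = k² = sec²φ.
At 73.2°: sec²(73.2°) = 1/0.2890² = 11.97.
At 26°: sec²(26°) = 1/0.8988² = 1.238.
Ratio = 11.97/1.238 = cos²(26°)/cos²(73.2°) ≈ 9.67.

9.67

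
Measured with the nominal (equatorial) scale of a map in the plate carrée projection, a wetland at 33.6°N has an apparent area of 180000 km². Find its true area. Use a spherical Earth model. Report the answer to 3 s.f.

150000 km²

For the equirectangular projection with φ₀ = 0 (plate carrée), h = 1 along meridians and k = sec φ along parallels.
Areal scale = h·k = 1 × sec φ; at 33.6°, h = 1.000, k = 1.201, so h·k = 1.201.
True area = apparent / (areal scale) = 180000 / 1.201 ≈ 150000 km².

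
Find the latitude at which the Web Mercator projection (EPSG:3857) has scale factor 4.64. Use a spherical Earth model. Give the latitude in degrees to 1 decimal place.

77.6°

Mercator scale is k = sec φ = 1/cos φ.
1/cos φ = 4.64  ⇒  cos φ = 0.2155  ⇒  φ = arccos(0.2155) ≈ 77.6°.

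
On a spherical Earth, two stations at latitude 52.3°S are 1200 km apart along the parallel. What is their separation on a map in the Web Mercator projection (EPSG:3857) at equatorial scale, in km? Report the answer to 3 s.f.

1960 km

For Mercator, h = k = sec φ (a conformal cylindrical projection has a single point scale, 1/cos φ).
Along the parallel, k = sec 52.3° = 1/0.6115 = 1.635.
Map distance = 1200 × 1.635 ≈ 1960 km.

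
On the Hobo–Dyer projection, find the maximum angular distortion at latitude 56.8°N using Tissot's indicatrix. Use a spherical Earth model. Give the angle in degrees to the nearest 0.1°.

Hobo–Dyer is a cylindrical equal-area projection with standard parallels at ±37.5°. A cylindrical equal-area projection with standard parallel φ₀ has meridian scale h = cos φ / cos φ₀ and parallel scale k = cos φ₀ / cos φ (so areas are preserved, h·k = 1).
At 56.8°: h = 0.6902, k = 1.449; principal scales a = 1.449, b = 0.6902.
sin(ω/2) = (a − b)/(a + b) = 0.7587/2.139 = 0.3547, so ω = 2 arcsin(0.3547) ≈ 41.5°.

41.5°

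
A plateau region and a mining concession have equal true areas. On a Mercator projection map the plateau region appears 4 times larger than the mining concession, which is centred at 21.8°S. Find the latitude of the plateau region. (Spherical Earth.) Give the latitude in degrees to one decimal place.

62.3°

For equal true areas on Mercator, apparent areas scale as sec²φ, so the ratio is cos²φ₂ / cos²φ₁.
cos²φ₂ / cos²φ₁ = 4  ⇒  cos φ₁ = cos 21.8° / √4 = 0.9285/2.000 = 0.4642.
φ₁ = arccos(0.4642) ≈ 62.3°.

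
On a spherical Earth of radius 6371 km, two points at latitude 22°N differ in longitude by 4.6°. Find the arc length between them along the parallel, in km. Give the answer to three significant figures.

Arc length along a parallel = R cos φ · Δλ (with Δλ in radians).
= 6371 × cos 22° × (4.6° × π/180) = 6371 × 0.9272 × 0.08029 ≈ 474 km.

474 km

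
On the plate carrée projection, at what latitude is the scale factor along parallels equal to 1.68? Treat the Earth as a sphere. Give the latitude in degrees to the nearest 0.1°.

53.5°

Plate carrée: h = 1, k = sec φ along parallels.
sec φ = 1.68  ⇒  cos φ = 0.5952  ⇒  φ ≈ 53.5°.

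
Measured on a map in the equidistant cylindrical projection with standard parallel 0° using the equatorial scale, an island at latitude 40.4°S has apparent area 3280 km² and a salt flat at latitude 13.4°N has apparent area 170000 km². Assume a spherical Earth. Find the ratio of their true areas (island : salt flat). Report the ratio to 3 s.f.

Plate carrée has h = 1 and k = sec φ, giving areal scale sec φ; true area = (apparent area) · cos φ.
True area of island: 3280 × cos(40.4°) = 3280 × 0.7615 = 2498 km².
True area of salt flat: 170000 × cos(13.4°) = 170000 × 0.9728 = 165400 km².
Ratio = 2498 / 165400 ≈ 0.0151.

0.0151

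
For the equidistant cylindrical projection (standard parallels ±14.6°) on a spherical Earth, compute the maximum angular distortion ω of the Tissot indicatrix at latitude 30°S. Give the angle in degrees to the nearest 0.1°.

6.4°

With standard parallel φ₀ = 14.6°, the equirectangular projection gives x = Rλ cos φ₀, y = Rφ, so h = 1 and k = cos 14.6° / cos φ.
At 30°: h = 1.000, k = 1.117; principal scales a = 1.117, b = 1.000.
sin(ω/2) = (a − b)/(a + b) = 0.1174/2.117 = 0.05545, so ω = 2 arcsin(0.05545) ≈ 6.4°.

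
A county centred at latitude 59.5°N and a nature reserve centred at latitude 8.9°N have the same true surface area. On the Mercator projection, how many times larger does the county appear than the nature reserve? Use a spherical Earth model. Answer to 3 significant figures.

On Mercator, area is exaggerated by sec²φ = 1/cos²φ.
At 59.5°: sec²(59.5°) = 1/0.5075² = 3.882.
At 8.9°: sec²(8.9°) = 1/0.9880² = 1.025.
Ratio = 3.882/1.025 = cos²(8.9°)/cos²(59.5°) ≈ 3.79.

3.79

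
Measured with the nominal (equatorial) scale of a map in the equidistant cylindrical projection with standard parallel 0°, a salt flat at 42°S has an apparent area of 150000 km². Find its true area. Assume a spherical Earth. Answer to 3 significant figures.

Plate carrée maps x = Rλ, y = Rφ. The meridian scale is h = 1 and the parallel scale is k = 1/cos φ = sec φ.
Areal scale = h·k = 1 × sec φ; at 42°, h = 1.000, k = 1.346, so h·k = 1.346.
True area = apparent / (areal scale) = 150000 / 1.346 ≈ 111000 km².

111000 km²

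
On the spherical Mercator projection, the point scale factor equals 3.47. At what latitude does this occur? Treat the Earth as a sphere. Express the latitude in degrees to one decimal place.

Mercator scale is k = sec φ = 1/cos φ.
1/cos φ = 3.47  ⇒  cos φ = 0.2882  ⇒  φ = arccos(0.2882) ≈ 73.3°.

73.3°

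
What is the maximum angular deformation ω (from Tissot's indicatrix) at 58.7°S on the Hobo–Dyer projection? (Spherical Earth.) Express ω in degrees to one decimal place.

Hobo–Dyer is a cylindrical equal-area projection with standard parallels at ±37.5°. For cylindrical equal-area with standard parallel φ₀, h = cos φ / cos φ₀ and k = cos φ₀ / cos φ, so h·k = 1.
At 58.7°: h = 0.6548, k = 1.527; principal scales a = 1.527, b = 0.6548.
sin(ω/2) = (a − b)/(a + b) = 0.8723/2.182 = 0.3998, so ω = 2 arcsin(0.3998) ≈ 47.1°.

47.1°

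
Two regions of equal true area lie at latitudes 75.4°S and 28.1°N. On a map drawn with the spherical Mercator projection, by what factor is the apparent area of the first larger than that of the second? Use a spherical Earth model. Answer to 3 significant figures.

On Mercator, area is exaggerated by sec²φ = 1/cos²φ.
At 75.4°: sec²(75.4°) = 1/0.2521² = 15.74.
At 28.1°: sec²(28.1°) = 1/0.8821² = 1.285.
Ratio = 15.74/1.285 = cos²(28.1°)/cos²(75.4°) ≈ 12.2.

12.2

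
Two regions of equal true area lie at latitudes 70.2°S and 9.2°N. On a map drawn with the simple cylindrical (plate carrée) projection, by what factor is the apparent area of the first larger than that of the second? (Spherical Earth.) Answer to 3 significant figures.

For the equirectangular projection with φ₀ = 0 (plate carrée), h = 1 along meridians and k = sec φ along parallels.
Areal scale at 70.2°: h·k = 1.000 × 2.952 = 2.952.
Areal scale at 9.2°: h·k = 1.000 × 1.013 = 1.013.
Ratio = 2.952/1.013 ≈ 2.91.

2.91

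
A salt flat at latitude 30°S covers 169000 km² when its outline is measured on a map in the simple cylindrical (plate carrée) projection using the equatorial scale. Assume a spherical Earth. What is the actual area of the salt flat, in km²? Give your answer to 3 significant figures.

In the plate carrée (x = Rλ, y = Rφ), meridians are true-scale (h = 1) and parallels are stretched by k = sec φ.
Areal scale = h·k = 1 × sec φ; at 30°, h = 1.000, k = 1.155, so h·k = 1.155.
True area = apparent / (areal scale) = 169000 / 1.155 ≈ 146000 km².

146000 km²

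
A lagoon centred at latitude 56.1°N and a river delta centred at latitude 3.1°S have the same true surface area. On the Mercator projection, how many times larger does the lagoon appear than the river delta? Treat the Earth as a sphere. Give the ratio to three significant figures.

3.21

Mercator areal scale is sec²φ.
At 56.1°: sec²(56.1°) = 1/0.5577² = 3.215.
At 3.1°: sec²(3.1°) = 1/0.9985² = 1.003.
Ratio = 3.215/1.003 = cos²(3.1°)/cos²(56.1°) ≈ 3.21.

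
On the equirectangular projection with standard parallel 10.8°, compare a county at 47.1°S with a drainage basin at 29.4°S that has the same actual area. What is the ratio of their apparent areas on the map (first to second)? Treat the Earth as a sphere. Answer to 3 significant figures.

1.28

In the equirectangular projection with standard parallel φ₀ = 10.8° (x = Rλ cos φ₀, y = Rφ), meridians are true-scale (h = 1) and the parallel scale is k = cos φ₀ / cos φ.
Areal scale at 47.1°: h·k = 1.000 × 1.443 = 1.443.
Areal scale at 29.4°: h·k = 1.000 × 1.127 = 1.127.
Ratio = 1.443/1.127 ≈ 1.28.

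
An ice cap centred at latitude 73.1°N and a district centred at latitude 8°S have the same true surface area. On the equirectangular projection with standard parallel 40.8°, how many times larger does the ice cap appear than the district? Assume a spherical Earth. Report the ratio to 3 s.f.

The equidistant cylindrical projection with φ₀ = 40.8° has h = 1 (meridians true) and k = cos φ₀ / cos φ along parallels.
Areal scale at 73.1°: h·k = 1.000 × 2.604 = 2.604.
Areal scale at 8°: h·k = 1.000 × 0.7644 = 0.7644.
Ratio = 2.604/0.7644 ≈ 3.41.

3.41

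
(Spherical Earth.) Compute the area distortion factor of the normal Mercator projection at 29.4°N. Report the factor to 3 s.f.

1.32

The Mercator projection is conformal; its linear scale factor is the same in every direction and equals sec φ = 1/cos φ.
Areal scale = k² = sec²φ = 1/cos²(29.4°) = 1/0.8712² = 1.317.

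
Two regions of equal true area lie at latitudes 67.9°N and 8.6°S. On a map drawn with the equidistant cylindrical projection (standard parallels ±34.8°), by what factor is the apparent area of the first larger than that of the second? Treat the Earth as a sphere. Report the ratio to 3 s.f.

In the equirectangular projection with standard parallel φ₀ = 34.8° (x = Rλ cos φ₀, y = Rφ), meridians are true-scale (h = 1) and the parallel scale is k = cos φ₀ / cos φ.
Areal scale at 67.9°: h·k = 1.000 × 2.183 = 2.183.
Areal scale at 8.6°: h·k = 1.000 × 0.8305 = 0.8305.
Ratio = 2.183/0.8305 ≈ 2.63.

2.63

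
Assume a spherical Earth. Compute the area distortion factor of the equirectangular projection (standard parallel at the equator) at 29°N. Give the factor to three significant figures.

1.14

Plate carrée maps x = Rλ, y = Rφ. The meridian scale is h = 1 and the parallel scale is k = 1/cos φ = sec φ.
Areal scale = h·k = 1 × sec φ; at 29°, h = 1.000, k = 1.143, so h·k = 1.143.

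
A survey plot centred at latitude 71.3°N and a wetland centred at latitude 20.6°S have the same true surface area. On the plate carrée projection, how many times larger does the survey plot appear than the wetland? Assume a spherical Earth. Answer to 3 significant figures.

2.92

For the equirectangular projection with φ₀ = 0 (plate carrée), h = 1 along meridians and k = sec φ along parallels.
Areal scale at 71.3°: h·k = 1.000 × 3.119 = 3.119.
Areal scale at 20.6°: h·k = 1.000 × 1.068 = 1.068.
Ratio = 3.119/1.068 ≈ 2.92.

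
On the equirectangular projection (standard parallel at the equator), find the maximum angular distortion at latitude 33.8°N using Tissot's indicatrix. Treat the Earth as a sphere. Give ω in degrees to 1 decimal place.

10.6°

Plate carrée maps x = Rλ, y = Rφ. The meridian scale is h = 1 and the parallel scale is k = 1/cos φ = sec φ.
At 33.8°: h = 1.000, k = 1.203; principal scales a = 1.203, b = 1.000.
sin(ω/2) = (a − b)/(a + b) = 0.2034/2.203 = 0.09231, so ω = 2 arcsin(0.09231) ≈ 10.6°.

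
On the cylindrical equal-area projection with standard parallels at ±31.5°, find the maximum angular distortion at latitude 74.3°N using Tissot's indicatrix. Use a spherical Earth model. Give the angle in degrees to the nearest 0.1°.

109.6°

A cylindrical equal-area projection with standard parallel φ₀ has meridian scale h = cos φ / cos φ₀ and parallel scale k = cos φ₀ / cos φ (so areas are preserved, h·k = 1).
At 74.3°: h = 0.3174, k = 3.151; principal scales a = 3.151, b = 0.3174.
sin(ω/2) = (a − b)/(a + b) = 2.834/3.468 = 0.8170, so ω = 2 arcsin(0.8170) ≈ 109.6°.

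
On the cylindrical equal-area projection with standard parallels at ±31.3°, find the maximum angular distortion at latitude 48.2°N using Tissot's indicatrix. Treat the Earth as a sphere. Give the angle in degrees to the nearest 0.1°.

For cylindrical equal-area with standard parallel φ₀, h = cos φ / cos φ₀ and k = cos φ₀ / cos φ, so h·k = 1.
At 48.2°: h = 0.7801, k = 1.282; principal scales a = 1.282, b = 0.7801.
sin(ω/2) = (a − b)/(a + b) = 0.5019/2.062 = 0.2434, so ω = 2 arcsin(0.2434) ≈ 28.2°.

28.2°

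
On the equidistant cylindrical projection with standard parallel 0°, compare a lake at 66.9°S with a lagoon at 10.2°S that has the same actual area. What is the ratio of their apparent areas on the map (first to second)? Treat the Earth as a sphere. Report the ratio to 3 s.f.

2.51

Plate carrée maps x = Rλ, y = Rφ. The meridian scale is h = 1 and the parallel scale is k = 1/cos φ = sec φ.
Areal scale at 66.9°: h·k = 1.000 × 2.549 = 2.549.
Areal scale at 10.2°: h·k = 1.000 × 1.016 = 1.016.
Ratio = 2.549/1.016 ≈ 2.51.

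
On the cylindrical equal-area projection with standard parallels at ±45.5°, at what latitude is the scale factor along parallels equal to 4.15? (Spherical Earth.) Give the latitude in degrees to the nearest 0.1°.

80.3°

For cylindrical equal-area with standard parallel φ₀, h = cos φ / cos φ₀ and k = cos φ₀ / cos φ, so h·k = 1.
k = cos φ₀ / cos φ = 4.15  ⇒  cos φ = cos 45.5° / 4.15 = 0.1689.
φ = arccos(0.1689) ≈ 80.3°.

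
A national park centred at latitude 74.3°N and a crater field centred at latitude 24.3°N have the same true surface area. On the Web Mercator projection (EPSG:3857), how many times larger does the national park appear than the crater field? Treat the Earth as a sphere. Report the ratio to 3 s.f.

On Mercator, area is exaggerated by sec²φ = 1/cos²φ.
At 74.3°: sec²(74.3°) = 1/0.2706² = 13.66.
At 24.3°: sec²(24.3°) = 1/0.9114² = 1.204.
Ratio = 13.66/1.204 = cos²(24.3°)/cos²(74.3°) ≈ 11.3.

11.3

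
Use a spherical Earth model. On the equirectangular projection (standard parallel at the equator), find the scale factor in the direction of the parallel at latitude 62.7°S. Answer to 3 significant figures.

For the equirectangular projection with φ₀ = 0 (plate carrée), h = 1 along meridians and k = sec φ along parallels.
k = 1/cos 62.7° = 1/0.4586 = 2.180.

2.18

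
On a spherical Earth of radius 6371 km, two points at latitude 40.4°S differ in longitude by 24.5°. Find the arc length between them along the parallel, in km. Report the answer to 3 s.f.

Arc length along a parallel = R cos φ · Δλ (with Δλ in radians).
= 6371 × cos 40.4° × (24.5° × π/180) = 6371 × 0.7615 × 0.4276 ≈ 2070 km.

2070 km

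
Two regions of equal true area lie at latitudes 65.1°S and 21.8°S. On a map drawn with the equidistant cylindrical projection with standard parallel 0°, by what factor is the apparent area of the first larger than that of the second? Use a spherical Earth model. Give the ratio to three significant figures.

2.21

For the equirectangular projection with φ₀ = 0 (plate carrée), h = 1 along meridians and k = sec φ along parallels.
Areal scale at 65.1°: h·k = 1.000 × 2.375 = 2.375.
Areal scale at 21.8°: h·k = 1.000 × 1.077 = 1.077.
Ratio = 2.375/1.077 ≈ 2.21.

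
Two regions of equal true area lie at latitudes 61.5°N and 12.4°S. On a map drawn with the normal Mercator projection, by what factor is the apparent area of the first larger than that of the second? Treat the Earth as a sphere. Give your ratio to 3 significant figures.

Mercator areal scale is sec²φ.
At 61.5°: sec²(61.5°) = 1/0.4772² = 4.392.
At 12.4°: sec²(12.4°) = 1/0.9767² = 1.048.
Ratio = 4.392/1.048 = cos²(12.4°)/cos²(61.5°) ≈ 4.19.

4.19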